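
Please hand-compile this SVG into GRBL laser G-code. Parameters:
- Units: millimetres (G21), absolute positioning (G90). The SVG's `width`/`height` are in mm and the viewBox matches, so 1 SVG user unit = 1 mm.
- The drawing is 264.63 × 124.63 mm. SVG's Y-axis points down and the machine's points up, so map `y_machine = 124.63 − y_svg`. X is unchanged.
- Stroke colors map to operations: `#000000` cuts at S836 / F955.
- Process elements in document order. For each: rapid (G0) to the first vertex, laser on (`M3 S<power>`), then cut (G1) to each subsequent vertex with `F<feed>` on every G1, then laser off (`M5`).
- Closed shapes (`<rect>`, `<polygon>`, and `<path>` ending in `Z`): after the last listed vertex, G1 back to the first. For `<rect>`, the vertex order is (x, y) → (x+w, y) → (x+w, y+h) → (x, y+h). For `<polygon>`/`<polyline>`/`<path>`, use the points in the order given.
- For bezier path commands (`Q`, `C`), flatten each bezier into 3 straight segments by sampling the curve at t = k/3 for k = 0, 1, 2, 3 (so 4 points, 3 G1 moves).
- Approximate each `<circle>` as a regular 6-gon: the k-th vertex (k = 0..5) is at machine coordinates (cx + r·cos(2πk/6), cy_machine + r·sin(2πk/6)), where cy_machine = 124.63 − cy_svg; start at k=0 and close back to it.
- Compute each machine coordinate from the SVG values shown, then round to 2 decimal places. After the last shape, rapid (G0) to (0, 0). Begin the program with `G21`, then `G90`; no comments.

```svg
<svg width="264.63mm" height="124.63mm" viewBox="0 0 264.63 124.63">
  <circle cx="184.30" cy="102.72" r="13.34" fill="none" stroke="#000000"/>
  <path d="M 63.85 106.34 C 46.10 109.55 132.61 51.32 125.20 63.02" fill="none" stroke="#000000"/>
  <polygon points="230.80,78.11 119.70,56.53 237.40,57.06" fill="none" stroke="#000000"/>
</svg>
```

1 u = 1 mm; y_m = 124.63 − y.

[1] `<circle>` circle, #000000→cut S836 F955: (197.64,21.91) → (190.97,33.46) → (177.63,33.46) → (170.96,21.91) → (177.63,10.36) → (190.97,10.36) → (197.64,21.91) (closed)

[2] `<path>` cubic bezier, #000000→cut S836 F955: (63.85,18.29) → (73.51,30.69) → (108.64,54.87) → (125.20,61.61)

[3] `<polygon>` closed polygon, #000000→cut S836 F955: (230.80,46.52) → (119.70,68.10) → (237.40,67.57) → (230.80,46.52) (closed)

G21
G90
G0 X197.64 Y21.91
M3 S836
G1 X190.97 Y33.46 F955
G1 X177.63 Y33.46 F955
G1 X170.96 Y21.91 F955
G1 X177.63 Y10.36 F955
G1 X190.97 Y10.36 F955
G1 X197.64 Y21.91 F955
M5
G0 X63.85 Y18.29
M3 S836
G1 X73.51 Y30.69 F955
G1 X108.64 Y54.87 F955
G1 X125.20 Y61.61 F955
M5
G0 X230.80 Y46.52
M3 S836
G1 X119.70 Y68.10 F955
G1 X237.40 Y67.57 F955
G1 X230.80 Y46.52 F955
M5
G0 X0.00 Y0.00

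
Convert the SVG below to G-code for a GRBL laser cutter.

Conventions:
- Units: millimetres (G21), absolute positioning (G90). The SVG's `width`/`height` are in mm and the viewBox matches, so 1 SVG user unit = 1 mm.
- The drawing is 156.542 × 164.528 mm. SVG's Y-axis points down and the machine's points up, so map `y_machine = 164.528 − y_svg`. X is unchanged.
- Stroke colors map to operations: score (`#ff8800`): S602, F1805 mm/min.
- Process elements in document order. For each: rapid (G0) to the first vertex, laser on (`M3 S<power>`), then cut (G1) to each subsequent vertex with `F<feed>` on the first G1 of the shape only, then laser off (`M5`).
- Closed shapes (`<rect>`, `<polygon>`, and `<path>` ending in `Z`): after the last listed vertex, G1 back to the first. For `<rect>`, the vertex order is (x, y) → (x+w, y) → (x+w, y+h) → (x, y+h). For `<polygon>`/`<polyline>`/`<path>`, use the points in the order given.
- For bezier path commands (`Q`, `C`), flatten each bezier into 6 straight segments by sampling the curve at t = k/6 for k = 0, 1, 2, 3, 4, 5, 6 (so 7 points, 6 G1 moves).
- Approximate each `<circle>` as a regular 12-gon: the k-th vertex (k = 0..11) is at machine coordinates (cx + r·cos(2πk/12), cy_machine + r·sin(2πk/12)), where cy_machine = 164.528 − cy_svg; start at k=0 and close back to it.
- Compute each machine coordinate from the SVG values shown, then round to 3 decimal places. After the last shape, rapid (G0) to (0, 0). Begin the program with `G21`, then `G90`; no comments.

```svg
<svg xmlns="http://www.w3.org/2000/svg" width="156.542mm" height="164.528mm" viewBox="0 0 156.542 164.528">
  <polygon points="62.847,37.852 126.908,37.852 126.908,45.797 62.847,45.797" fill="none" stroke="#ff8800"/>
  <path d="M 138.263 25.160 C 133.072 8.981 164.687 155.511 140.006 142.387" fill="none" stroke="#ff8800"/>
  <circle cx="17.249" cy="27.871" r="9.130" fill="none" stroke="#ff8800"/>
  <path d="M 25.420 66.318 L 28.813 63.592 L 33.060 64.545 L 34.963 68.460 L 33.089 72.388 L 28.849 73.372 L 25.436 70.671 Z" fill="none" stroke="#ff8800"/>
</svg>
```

1 u = 1 mm; y_m = 164.528 − y.

[1] `<polygon>` rectangle, #ff8800→score S602 F1805: (62.847,126.676) → (126.908,126.676) → (126.908,118.731) → (62.847,118.731) → (62.847,126.676) (closed)

[2] `<path>` cubic bezier, #ff8800→score S602 F1805: (138.263,139.368) → (138.304,135.391) → (141.892,113.250) → (146.443,81.900) → (149.370,50.296) → (148.086,27.391) → (140.006,22.141)

[3] `<circle>` circle, #ff8800→score S602 F1805: (26.379,136.657) → (25.156,141.222) → (21.814,144.564) → (17.249,145.787) → (12.684,144.564) → (9.342,141.222) → (8.119,136.657) → (9.342,132.092) → (12.684,128.750) → (17.249,127.527) → (21.814,128.750) → (25.156,132.092) → (26.379,136.657) (closed)

[4] `<path>` regular polygon, #ff8800→score S602 F1805: (25.420,98.210) → (28.813,100.936) → (33.060,99.983) → (34.963,96.068) → (33.089,92.140) → (28.849,91.156) → (25.436,93.857) → (25.420,98.210) (closed)

G21
G90
G0 X62.847 Y126.676
M3 S602
G1 X126.908 Y126.676 F1805
G1 X126.908 Y118.731
G1 X62.847 Y118.731
G1 X62.847 Y126.676
M5
G0 X138.263 Y139.368
M3 S602
G1 X138.304 Y135.391 F1805
G1 X141.892 Y113.250
G1 X146.443 Y81.900
G1 X149.370 Y50.296
G1 X148.086 Y27.391
G1 X140.006 Y22.141
M5
G0 X26.379 Y136.657
M3 S602
G1 X25.156 Y141.222 F1805
G1 X21.814 Y144.564
G1 X17.249 Y145.787
G1 X12.684 Y144.564
G1 X9.342 Y141.222
G1 X8.119 Y136.657
G1 X9.342 Y132.092
G1 X12.684 Y128.750
G1 X17.249 Y127.527
G1 X21.814 Y128.750
G1 X25.156 Y132.092
G1 X26.379 Y136.657
M5
G0 X25.420 Y98.210
M3 S602
G1 X28.813 Y100.936 F1805
G1 X33.060 Y99.983
G1 X34.963 Y96.068
G1 X33.089 Y92.140
G1 X28.849 Y91.156
G1 X25.436 Y93.857
G1 X25.420 Y98.210
M5
G0 X0.000 Y0.000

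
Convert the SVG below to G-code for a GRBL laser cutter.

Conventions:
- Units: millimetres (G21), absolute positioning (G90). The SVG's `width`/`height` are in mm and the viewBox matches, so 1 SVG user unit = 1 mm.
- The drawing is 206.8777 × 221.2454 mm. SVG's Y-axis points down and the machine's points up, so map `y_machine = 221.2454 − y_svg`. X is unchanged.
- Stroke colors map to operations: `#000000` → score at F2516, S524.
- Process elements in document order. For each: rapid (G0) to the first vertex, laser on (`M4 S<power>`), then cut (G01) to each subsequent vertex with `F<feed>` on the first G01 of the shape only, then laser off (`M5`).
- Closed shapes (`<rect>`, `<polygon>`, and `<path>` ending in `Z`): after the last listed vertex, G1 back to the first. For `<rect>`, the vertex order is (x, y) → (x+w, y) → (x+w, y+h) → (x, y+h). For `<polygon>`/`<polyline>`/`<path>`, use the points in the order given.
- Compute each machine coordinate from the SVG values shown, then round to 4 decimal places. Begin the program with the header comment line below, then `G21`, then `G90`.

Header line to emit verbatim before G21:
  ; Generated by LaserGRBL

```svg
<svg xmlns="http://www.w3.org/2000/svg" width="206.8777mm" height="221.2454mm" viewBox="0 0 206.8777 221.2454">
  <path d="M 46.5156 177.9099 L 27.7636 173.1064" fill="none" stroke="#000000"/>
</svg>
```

viewBox `0 0 206.8777 221.2454` with mm width/height → 1 unit = 1 mm. Flip: y_m = 221.2454 − y_svg.

**Shape 1** — `<path>` line segment, stroke `#000000` → score (S524, F2516). Machine vertices: (46.5156,43.3355) → (27.7636,48.1390). Open path.

; Generated by LaserGRBL
G21
G90
G0 X46.5156 Y43.3355
M4 S524
G01 X27.7636 Y48.1390 F2516
M5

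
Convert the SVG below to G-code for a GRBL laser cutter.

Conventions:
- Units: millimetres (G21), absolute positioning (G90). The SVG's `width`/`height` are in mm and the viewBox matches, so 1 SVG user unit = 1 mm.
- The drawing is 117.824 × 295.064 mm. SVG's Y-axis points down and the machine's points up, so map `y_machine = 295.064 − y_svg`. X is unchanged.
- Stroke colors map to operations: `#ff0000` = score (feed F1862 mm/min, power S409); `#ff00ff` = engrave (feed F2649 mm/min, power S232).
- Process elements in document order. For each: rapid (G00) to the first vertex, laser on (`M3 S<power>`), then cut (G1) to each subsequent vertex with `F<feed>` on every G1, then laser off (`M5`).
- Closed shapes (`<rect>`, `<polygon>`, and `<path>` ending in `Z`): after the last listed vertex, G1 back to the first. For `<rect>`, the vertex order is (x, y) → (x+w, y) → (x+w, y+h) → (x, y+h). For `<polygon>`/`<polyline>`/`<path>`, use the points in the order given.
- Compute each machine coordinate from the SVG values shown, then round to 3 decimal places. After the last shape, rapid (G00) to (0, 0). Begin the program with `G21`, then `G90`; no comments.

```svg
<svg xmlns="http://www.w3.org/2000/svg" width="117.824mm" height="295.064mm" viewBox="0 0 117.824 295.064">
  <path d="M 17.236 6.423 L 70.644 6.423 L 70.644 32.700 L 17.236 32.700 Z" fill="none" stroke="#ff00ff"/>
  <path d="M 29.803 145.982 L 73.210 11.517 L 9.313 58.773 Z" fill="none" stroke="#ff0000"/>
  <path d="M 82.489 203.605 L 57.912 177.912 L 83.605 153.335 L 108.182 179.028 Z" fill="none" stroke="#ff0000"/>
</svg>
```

1 u = 1 mm; y_m = 295.064 − y.

[1] `<path>` rectangle, #ff00ff→engrave S232 F2649: (17.236,288.641) → (70.644,288.641) → (70.644,262.364) → (17.236,262.364) → (17.236,288.641) (closed)

[2] `<path>` closed polygon, #ff0000→score S409 F1862: (29.803,149.082) → (73.210,283.547) → (9.313,236.291) → (29.803,149.082) (closed)

[3] `<path>` regular polygon, #ff0000→score S409 F1862: (82.489,91.459) → (57.912,117.152) → (83.605,141.729) → (108.182,116.036) → (82.489,91.459) (closed)

G21
G90
G00 X17.236 Y288.641
M3 S232
G1 X70.644 Y288.641 F2649
G1 X70.644 Y262.364 F2649
G1 X17.236 Y262.364 F2649
G1 X17.236 Y288.641 F2649
M5
G00 X29.803 Y149.082
M3 S409
G1 X73.210 Y283.547 F1862
G1 X9.313 Y236.291 F1862
G1 X29.803 Y149.082 F1862
M5
G00 X82.489 Y91.459
M3 S409
G1 X57.912 Y117.152 F1862
G1 X83.605 Y141.729 F1862
G1 X108.182 Y116.036 F1862
G1 X82.489 Y91.459 F1862
M5
G00 X0.000 Y0.000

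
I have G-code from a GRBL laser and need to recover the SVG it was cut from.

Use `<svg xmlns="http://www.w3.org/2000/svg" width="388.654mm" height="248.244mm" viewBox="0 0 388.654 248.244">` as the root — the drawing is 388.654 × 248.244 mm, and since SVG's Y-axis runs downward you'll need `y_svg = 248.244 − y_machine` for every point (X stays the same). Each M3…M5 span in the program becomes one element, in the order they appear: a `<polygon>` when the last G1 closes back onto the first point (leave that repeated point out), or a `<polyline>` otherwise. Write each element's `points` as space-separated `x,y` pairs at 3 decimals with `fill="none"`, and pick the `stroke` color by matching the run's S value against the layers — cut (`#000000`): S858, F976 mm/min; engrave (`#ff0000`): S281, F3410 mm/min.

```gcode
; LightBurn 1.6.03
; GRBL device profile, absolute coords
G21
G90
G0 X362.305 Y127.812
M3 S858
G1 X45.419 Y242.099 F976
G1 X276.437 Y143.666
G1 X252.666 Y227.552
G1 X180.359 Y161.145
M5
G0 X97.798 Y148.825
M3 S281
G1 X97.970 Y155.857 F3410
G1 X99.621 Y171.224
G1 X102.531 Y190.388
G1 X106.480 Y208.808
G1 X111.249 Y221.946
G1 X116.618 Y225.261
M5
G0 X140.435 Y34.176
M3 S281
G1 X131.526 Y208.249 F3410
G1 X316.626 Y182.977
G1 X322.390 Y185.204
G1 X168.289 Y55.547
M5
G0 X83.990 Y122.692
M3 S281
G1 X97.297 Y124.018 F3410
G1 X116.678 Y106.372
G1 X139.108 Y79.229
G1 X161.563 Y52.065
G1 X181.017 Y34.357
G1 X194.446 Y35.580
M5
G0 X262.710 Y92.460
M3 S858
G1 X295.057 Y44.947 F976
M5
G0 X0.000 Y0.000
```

<svg xmlns="http://www.w3.org/2000/svg" width="388.654mm" height="248.244mm" viewBox="0 0 388.654 248.244">
  <polyline points="362.305,120.432 45.419,6.145 276.437,104.578 252.666,20.692 180.359,87.099" fill="none" stroke="#000000"/>
  <polyline points="97.798,99.419 97.970,92.387 99.621,77.020 102.531,57.856 106.480,39.436 111.249,26.298 116.618,22.983" fill="none" stroke="#ff0000"/>
  <polyline points="140.435,214.068 131.526,39.995 316.626,65.267 322.390,63.040 168.289,192.697" fill="none" stroke="#ff0000"/>
  <polyline points="83.990,125.552 97.297,124.226 116.678,141.872 139.108,169.015 161.563,196.179 181.017,213.887 194.446,212.664" fill="none" stroke="#ff0000"/>
  <polyline points="262.710,155.784 295.057,203.297" fill="none" stroke="#000000"/>
</svg>

y_svg = 248.244 − y_m.

[1] S858→`#000000` (cut); open run; points: 362.305,120.432 45.419,6.145 276.437,104.578 252.666,20.692 180.359,87.099

[2] S281→`#ff0000` (engrave); open run; points: 97.798,99.419 97.970,92.387 99.621,77.020 102.531,57.856 106.480,39.436 111.249,26.298 116.618,22.983

[3] S281→`#ff0000` (engrave); open run; points: 140.435,214.068 131.526,39.995 316.626,65.267 322.390,63.040 168.289,192.697

[4] S281→`#ff0000` (engrave); open run; points: 83.990,125.552 97.297,124.226 116.678,141.872 139.108,169.015 161.563,196.179 181.017,213.887 194.446,212.664

[5] S858→`#000000` (cut); open run; points: 262.710,155.784 295.057,203.297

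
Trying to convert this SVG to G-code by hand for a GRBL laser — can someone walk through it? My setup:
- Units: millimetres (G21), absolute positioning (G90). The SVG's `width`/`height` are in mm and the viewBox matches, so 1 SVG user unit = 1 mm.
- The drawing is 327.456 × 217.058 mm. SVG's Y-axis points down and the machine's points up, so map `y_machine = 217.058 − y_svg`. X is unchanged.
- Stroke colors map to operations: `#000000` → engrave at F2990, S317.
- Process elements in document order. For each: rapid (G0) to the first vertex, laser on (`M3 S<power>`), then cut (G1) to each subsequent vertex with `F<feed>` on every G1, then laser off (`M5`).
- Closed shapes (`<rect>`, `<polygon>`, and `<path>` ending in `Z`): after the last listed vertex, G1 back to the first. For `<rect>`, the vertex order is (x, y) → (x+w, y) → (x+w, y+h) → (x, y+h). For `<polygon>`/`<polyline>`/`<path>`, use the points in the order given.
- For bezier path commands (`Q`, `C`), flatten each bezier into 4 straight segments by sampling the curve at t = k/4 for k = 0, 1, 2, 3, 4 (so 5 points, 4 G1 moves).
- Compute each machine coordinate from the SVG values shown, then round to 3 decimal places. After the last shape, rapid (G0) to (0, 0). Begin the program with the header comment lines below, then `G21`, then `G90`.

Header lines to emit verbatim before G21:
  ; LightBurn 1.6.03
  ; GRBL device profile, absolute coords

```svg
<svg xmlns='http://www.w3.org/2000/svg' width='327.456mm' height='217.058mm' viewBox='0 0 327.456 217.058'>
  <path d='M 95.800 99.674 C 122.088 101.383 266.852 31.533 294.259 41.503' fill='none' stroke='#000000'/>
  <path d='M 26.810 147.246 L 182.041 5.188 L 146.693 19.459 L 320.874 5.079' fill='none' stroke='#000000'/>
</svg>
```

; LightBurn 1.6.03
; GRBL device profile, absolute coords
G21
G90
G0 X95.800 Y117.384
M3 S317
G1 X134.045 Y127.154 F2990
G1 X194.610 Y149.567 F2990
G1 X255.384 Y170.432 F2990
G1 X294.259 Y175.555 F2990
M5
G0 X26.810 Y69.812
M3 S317
G1 X182.041 Y211.870 F2990
G1 X146.693 Y197.599 F2990
G1 X320.874 Y211.979 F2990
M5
G0 X0.000 Y0.000

1 u = 1 mm; y_m = 217.058 − y.

[1] `<path>` cubic bezier, #000000→engrave S317 F2990: (95.800,117.384) → (134.045,127.154) → (194.610,149.567) → (255.384,170.432) → (294.259,175.555)

[2] `<path>` open polyline, #000000→engrave S317 F2990: (26.810,69.812) → (182.041,211.870) → (146.693,197.599) → (320.874,211.979)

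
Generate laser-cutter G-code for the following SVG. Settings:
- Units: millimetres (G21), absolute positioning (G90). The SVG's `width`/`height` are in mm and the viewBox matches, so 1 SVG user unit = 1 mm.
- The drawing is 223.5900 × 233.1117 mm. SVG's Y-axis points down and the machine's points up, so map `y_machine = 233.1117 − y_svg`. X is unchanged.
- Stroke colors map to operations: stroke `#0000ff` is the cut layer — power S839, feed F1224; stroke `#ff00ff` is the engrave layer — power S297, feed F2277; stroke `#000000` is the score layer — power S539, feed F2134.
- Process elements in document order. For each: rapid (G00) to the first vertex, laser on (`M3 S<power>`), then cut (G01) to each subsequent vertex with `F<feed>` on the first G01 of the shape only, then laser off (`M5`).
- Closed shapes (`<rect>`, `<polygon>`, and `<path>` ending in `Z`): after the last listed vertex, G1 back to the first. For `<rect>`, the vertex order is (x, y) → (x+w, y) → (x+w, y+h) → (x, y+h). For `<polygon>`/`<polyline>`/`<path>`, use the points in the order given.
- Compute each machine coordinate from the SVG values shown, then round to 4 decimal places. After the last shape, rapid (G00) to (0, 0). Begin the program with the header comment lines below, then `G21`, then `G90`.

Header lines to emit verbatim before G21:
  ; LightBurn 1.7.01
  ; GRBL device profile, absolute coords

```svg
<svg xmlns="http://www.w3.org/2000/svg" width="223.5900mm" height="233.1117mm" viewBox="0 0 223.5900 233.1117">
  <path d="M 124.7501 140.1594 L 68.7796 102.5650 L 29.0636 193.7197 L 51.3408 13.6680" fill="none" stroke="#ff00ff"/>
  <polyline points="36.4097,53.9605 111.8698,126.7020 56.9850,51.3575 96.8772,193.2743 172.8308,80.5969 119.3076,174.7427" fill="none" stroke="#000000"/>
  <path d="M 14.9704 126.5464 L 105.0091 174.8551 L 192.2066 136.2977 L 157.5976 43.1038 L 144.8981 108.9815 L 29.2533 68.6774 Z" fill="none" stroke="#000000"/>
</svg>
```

1 u = 1 mm; y_m = 233.1117 − y.

[1] `<path>` open polyline, #ff00ff→engrave S297 F2277: (124.7501,92.9523) → (68.7796,130.5467) → (29.0636,39.3920) → (51.3408,219.4437)

[2] `<polyline>` open polyline, #000000→score S539 F2134: (36.4097,179.1512) → (111.8698,106.4097) → (56.9850,181.7542) → (96.8772,39.8374) → (172.8308,152.5148) → (119.3076,58.3690)

[3] `<path>` closed polygon, #000000→score S539 F2134: (14.9704,106.5653) → (105.0091,58.2566) → (192.2066,96.8140) → (157.5976,190.0079) → (144.8981,124.1302) → (29.2533,164.4343) → (14.9704,106.5653) (closed)

; LightBurn 1.7.01
; GRBL device profile, absolute coords
G21
G90
G00 X124.7501 Y92.9523
M3 S297
G01 X68.7796 Y130.5467 F2277
G01 X29.0636 Y39.3920
G01 X51.3408 Y219.4437
M5
G00 X36.4097 Y179.1512
M3 S539
G01 X111.8698 Y106.4097 F2134
G01 X56.9850 Y181.7542
G01 X96.8772 Y39.8374
G01 X172.8308 Y152.5148
G01 X119.3076 Y58.3690
M5
G00 X14.9704 Y106.5653
M3 S539
G01 X105.0091 Y58.2566 F2134
G01 X192.2066 Y96.8140
G01 X157.5976 Y190.0079
G01 X144.8981 Y124.1302
G01 X29.2533 Y164.4343
G01 X14.9704 Y106.5653
M5
G00 X0.0000 Y0.0000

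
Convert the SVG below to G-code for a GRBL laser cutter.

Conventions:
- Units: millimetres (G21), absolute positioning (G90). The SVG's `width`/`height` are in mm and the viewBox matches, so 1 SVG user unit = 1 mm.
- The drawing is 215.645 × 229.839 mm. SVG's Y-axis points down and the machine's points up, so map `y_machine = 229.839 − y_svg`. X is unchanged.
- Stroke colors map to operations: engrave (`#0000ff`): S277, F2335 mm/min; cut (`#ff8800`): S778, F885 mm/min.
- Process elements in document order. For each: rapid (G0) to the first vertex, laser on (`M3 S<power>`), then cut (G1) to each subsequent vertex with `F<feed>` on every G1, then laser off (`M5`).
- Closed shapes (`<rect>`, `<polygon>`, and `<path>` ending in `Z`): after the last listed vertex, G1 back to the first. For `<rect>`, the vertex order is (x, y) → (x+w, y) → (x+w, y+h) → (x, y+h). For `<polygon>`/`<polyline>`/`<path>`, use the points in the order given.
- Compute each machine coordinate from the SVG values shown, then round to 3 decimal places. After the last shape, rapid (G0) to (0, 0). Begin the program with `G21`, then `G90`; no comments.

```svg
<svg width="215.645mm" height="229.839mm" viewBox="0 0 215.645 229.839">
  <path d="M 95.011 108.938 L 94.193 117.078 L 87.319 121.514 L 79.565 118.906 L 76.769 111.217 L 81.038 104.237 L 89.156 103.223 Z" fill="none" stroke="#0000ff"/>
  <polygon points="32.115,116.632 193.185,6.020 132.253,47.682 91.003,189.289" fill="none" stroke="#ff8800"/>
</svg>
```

1 u = 1 mm; y_m = 229.839 − y.

[1] `<path>` regular polygon, #0000ff→engrave S277 F2335: (95.011,120.901) → (94.193,112.761) → (87.319,108.325) → (79.565,110.933) → (76.769,118.622) → (81.038,125.602) → (89.156,126.616) → (95.011,120.901) (closed)

[2] `<polygon>` closed polygon, #ff8800→cut S778 F885: (32.115,113.207) → (193.185,223.819) → (132.253,182.157) → (91.003,40.550) → (32.115,113.207) (closed)

G21
G90
G0 X95.011 Y120.901
M3 S277
G1 X94.193 Y112.761 F2335
G1 X87.319 Y108.325 F2335
G1 X79.565 Y110.933 F2335
G1 X76.769 Y118.622 F2335
G1 X81.038 Y125.602 F2335
G1 X89.156 Y126.616 F2335
G1 X95.011 Y120.901 F2335
M5
G0 X32.115 Y113.207
M3 S778
G1 X193.185 Y223.819 F885
G1 X132.253 Y182.157 F885
G1 X91.003 Y40.550 F885
G1 X32.115 Y113.207 F885
M5
G0 X0.000 Y0.000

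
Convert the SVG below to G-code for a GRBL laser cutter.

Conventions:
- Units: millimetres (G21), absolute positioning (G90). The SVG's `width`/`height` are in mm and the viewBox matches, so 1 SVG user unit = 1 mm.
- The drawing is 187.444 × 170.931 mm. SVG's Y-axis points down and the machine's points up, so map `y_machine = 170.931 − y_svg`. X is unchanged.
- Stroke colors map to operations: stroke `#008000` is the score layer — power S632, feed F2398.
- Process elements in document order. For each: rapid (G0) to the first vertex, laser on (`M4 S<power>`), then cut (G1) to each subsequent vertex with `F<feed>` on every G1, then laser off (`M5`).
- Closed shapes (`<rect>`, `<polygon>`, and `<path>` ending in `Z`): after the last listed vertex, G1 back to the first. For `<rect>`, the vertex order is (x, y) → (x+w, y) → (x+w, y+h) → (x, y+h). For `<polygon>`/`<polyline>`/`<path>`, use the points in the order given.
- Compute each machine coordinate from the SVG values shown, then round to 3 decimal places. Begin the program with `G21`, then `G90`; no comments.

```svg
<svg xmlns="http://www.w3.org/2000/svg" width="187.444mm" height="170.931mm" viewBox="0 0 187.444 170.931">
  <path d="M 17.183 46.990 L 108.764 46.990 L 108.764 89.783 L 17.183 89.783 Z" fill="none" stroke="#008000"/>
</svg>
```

G21
G90
G0 X17.183 Y123.941
M4 S632
G1 X108.764 Y123.941 F2398
G1 X108.764 Y81.148 F2398
G1 X17.183 Y81.148 F2398
G1 X17.183 Y123.941 F2398
M5

1 u = 1 mm; y_m = 170.931 − y.

[1] `<path>` rectangle, #008000→score S632 F2398: (17.183,123.941) → (108.764,123.941) → (108.764,81.148) → (17.183,81.148) → (17.183,123.941) (closed)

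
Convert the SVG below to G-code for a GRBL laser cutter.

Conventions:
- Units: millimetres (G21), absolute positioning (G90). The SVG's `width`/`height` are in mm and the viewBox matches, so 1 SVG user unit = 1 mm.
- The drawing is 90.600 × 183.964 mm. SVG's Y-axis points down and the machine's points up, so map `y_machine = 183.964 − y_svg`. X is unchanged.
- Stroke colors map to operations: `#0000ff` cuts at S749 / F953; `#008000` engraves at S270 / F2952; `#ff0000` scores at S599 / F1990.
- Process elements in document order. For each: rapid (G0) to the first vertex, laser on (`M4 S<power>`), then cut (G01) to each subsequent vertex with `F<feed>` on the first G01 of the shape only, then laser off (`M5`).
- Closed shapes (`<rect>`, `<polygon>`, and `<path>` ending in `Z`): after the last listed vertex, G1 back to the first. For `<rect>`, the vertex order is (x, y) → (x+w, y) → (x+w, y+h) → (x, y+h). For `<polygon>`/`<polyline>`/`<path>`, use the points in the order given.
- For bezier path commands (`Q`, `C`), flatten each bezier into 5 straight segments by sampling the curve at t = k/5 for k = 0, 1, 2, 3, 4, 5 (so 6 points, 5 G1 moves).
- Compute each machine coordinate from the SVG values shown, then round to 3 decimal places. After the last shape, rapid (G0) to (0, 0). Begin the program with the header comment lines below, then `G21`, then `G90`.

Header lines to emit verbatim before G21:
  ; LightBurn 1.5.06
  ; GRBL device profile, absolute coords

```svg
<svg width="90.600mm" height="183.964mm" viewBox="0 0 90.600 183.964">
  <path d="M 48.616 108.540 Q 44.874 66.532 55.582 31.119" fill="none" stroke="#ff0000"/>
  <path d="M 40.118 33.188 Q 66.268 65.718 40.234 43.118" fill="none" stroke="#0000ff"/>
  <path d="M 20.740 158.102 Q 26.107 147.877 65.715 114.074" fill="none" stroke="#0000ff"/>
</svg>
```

1 u = 1 mm; y_m = 183.964 − y.

[1] `<path>` quadratic bezier, #ff0000→score S599 F1990: (48.616,75.424) → (47.697,91.963) → (47.934,107.975) → (49.328,123.459) → (51.877,138.416) → (55.582,152.845)

[2] `<path>` quadratic bezier, #0000ff→cut S749 F953: (40.118,150.776) → (48.491,139.969) → (52.689,133.573) → (52.712,131.587) → (48.560,134.011) → (40.234,140.846)

[3] `<path>` quadratic bezier, #0000ff→cut S749 F953: (20.740,25.862) → (24.256,30.895) → (30.512,37.814) → (39.507,46.620) → (51.241,57.312) → (65.715,69.890)

; LightBurn 1.5.06
; GRBL device profile, absolute coords
G21
G90
G0 X48.616 Y75.424
M4 S599
G01 X47.697 Y91.963 F1990
G01 X47.934 Y107.975
G01 X49.328 Y123.459
G01 X51.877 Y138.416
G01 X55.582 Y152.845
M5
G0 X40.118 Y150.776
M4 S749
G01 X48.491 Y139.969 F953
G01 X52.689 Y133.573
G01 X52.712 Y131.587
G01 X48.560 Y134.011
G01 X40.234 Y140.846
M5
G0 X20.740 Y25.862
M4 S749
G01 X24.256 Y30.895 F953
G01 X30.512 Y37.814
G01 X39.507 Y46.620
G01 X51.241 Y57.312
G01 X65.715 Y69.890
M5
G0 X0.000 Y0.000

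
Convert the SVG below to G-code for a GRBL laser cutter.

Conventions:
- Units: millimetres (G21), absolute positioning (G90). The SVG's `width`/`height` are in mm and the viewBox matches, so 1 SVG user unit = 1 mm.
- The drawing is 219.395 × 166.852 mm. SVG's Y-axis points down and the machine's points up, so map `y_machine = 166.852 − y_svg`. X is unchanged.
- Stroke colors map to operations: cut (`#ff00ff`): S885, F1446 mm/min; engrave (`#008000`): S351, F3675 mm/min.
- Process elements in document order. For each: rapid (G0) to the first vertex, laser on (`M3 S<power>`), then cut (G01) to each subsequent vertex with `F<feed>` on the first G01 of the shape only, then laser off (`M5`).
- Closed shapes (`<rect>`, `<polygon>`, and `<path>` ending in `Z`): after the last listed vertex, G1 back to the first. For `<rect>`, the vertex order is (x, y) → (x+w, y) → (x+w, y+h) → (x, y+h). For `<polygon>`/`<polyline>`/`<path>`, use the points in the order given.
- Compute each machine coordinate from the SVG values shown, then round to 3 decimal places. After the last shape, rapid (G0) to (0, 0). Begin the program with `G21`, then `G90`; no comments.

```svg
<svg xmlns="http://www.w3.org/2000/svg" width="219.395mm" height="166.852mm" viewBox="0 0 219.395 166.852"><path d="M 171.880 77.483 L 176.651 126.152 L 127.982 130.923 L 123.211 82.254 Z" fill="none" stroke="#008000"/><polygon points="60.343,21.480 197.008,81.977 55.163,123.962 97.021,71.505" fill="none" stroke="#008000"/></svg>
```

Since the viewBox matches the mm dimensions, user units are millimetres directly. The only transform is the Y-flip y_m = 166.852 − y_svg.

Shape 1 is a regular polygon drawn with `<path>`. Its stroke #008000 means engrave at S351, F3675. After flipping Y the toolpath is (171.880,89.369) → (176.651,40.700) → (127.982,35.929) → (123.211,84.598) → (171.880,89.369), returning to the start.

Shape 2 is a closed polygon drawn with `<polygon>`. Its stroke #008000 means engrave at S351, F3675. After flipping Y the toolpath is (60.343,145.372) → (197.008,84.875) → (55.163,42.890) → (97.021,95.347) → (60.343,145.372), returning to the start.

G21
G90
G0 X171.880 Y89.369
M3 S351
G01 X176.651 Y40.700 F3675
G01 X127.982 Y35.929
G01 X123.211 Y84.598
G01 X171.880 Y89.369
M5
G0 X60.343 Y145.372
M3 S351
G01 X197.008 Y84.875 F3675
G01 X55.163 Y42.890
G01 X97.021 Y95.347
G01 X60.343 Y145.372
M5
G0 X0.000 Y0.000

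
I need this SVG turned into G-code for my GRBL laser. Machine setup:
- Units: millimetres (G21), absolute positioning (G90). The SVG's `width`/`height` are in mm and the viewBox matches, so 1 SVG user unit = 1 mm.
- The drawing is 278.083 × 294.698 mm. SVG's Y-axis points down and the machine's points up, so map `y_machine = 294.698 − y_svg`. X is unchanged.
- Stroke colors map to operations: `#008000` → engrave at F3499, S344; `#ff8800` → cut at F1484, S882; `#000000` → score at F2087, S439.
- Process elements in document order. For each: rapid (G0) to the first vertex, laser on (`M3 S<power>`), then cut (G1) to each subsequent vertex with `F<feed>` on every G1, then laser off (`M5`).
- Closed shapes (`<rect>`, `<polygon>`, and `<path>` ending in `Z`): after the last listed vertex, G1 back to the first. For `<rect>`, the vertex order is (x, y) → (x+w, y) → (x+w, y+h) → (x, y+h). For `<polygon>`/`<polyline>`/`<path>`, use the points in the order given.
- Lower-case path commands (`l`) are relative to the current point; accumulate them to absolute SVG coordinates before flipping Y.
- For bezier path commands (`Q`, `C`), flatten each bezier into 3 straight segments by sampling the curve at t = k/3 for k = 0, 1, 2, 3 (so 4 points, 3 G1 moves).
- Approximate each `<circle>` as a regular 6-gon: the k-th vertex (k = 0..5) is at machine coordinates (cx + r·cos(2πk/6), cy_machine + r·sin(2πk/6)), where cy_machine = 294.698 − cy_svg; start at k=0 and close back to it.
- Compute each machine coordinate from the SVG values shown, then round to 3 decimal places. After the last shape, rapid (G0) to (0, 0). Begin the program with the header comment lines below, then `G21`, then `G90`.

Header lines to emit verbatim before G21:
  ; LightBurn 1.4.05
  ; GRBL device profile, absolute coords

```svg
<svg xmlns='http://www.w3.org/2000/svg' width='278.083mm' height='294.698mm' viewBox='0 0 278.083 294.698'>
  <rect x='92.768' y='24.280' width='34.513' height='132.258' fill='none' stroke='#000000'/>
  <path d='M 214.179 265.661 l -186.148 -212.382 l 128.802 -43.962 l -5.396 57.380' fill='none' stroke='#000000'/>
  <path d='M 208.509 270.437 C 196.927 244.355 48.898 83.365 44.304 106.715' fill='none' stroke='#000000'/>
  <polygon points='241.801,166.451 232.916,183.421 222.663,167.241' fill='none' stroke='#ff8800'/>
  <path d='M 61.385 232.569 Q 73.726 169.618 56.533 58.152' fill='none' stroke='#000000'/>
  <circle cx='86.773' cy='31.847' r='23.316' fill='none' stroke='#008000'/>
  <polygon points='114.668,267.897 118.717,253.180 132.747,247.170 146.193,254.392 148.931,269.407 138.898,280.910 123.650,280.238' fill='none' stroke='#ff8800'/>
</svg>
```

; LightBurn 1.4.05
; GRBL device profile, absolute coords
G21
G90
G0 X92.768 Y270.418
M3 S439
G1 X127.281 Y270.418 F2087
G1 X127.281 Y138.160 F2087
G1 X92.768 Y138.160 F2087
G1 X92.768 Y270.418 F2087
M5
G0 X214.179 Y29.037
M3 S439
G1 X28.031 Y241.419 F2087
G1 X156.833 Y285.381 F2087
G1 X151.437 Y228.001 F2087
M5
G0 X208.509 Y24.261
M3 S439
G1 X161.811 Y83.488 F2087
G1 X86.344 Y161.710 F2087
G1 X44.304 Y187.983 F2087
M5
G0 X241.801 Y128.247
M3 S882
G1 X232.916 Y111.277 F1484
G1 X222.663 Y127.457 F1484
G1 X241.801 Y128.247 F1484
M5
G0 X61.385 Y62.129
M3 S439
G1 X66.331 Y109.487 F2087
G1 X64.713 Y167.626 F2087
G1 X56.533 Y236.546 F2087
M5
G0 X110.089 Y262.851
M3 S344
G1 X98.431 Y283.043 F3499
G1 X75.115 Y283.043 F3499
G1 X63.457 Y262.851 F3499
G1 X75.115 Y242.659 F3499
G1 X98.431 Y242.659 F3499
G1 X110.089 Y262.851 F3499
M5
G0 X114.668 Y26.801
M3 S882
G1 X118.717 Y41.518 F1484
G1 X132.747 Y47.528 F1484
G1 X146.193 Y40.306 F1484
G1 X148.931 Y25.291 F1484
G1 X138.898 Y13.788 F1484
G1 X123.650 Y14.460 F1484
G1 X114.668 Y26.801 F1484
M5
G0 X0.000 Y0.000

Since the viewBox matches the mm dimensions, user units are millimetres directly. The only transform is the Y-flip y_m = 294.698 − y_svg.

Shape 1 is a rectangle drawn with `<rect>`. Its stroke #000000 means score at S439, F2087. After flipping Y the toolpath is (92.768,270.418) → (127.281,270.418) → (127.281,138.160) → (92.768,138.160) → (92.768,270.418), returning to the start.

Shape 2 is a open polyline drawn with `<path>`. Its stroke #000000 means score at S439, F2087. After flipping Y the toolpath is (214.179,29.037) → (28.031,241.419) → (156.833,285.381) → (151.437,228.001).

Shape 3 is a cubic bezier drawn with `<path>`. Its stroke #000000 means score at S439, F2087. After flipping Y the toolpath is (208.509,24.261) → (161.811,83.488) → (86.344,161.710) → (44.304,187.983).

Shape 4 is a regular polygon drawn with `<polygon>`. Its stroke #ff8800 means cut at S882, F1484. After flipping Y the toolpath is (241.801,128.247) → (232.916,111.277) → (222.663,127.457) → (241.801,128.247), returning to the start.

Shape 5 is a quadratic bezier drawn with `<path>`. Its stroke #000000 means score at S439, F2087. After flipping Y the toolpath is (61.385,62.129) → (66.331,109.487) → (64.713,167.626) → (56.533,236.546).

Shape 6 is a circle drawn with `<circle>`. Its stroke #008000 means engrave at S344, F3499. After flipping Y the toolpath is (110.089,262.851) → (98.431,283.043) → (75.115,283.043) → (63.457,262.851) → (75.115,242.659) → (98.431,242.659) → (110.089,262.851), returning to the start.

Shape 7 is a regular polygon drawn with `<polygon>`. Its stroke #ff8800 means cut at S882, F1484. After flipping Y the toolpath is (114.668,26.801) → (118.717,41.518) → (132.747,47.528) → (146.193,40.306) → (148.931,25.291) → (138.898,13.788) → (123.650,14.460) → (114.668,26.801), returning to the start.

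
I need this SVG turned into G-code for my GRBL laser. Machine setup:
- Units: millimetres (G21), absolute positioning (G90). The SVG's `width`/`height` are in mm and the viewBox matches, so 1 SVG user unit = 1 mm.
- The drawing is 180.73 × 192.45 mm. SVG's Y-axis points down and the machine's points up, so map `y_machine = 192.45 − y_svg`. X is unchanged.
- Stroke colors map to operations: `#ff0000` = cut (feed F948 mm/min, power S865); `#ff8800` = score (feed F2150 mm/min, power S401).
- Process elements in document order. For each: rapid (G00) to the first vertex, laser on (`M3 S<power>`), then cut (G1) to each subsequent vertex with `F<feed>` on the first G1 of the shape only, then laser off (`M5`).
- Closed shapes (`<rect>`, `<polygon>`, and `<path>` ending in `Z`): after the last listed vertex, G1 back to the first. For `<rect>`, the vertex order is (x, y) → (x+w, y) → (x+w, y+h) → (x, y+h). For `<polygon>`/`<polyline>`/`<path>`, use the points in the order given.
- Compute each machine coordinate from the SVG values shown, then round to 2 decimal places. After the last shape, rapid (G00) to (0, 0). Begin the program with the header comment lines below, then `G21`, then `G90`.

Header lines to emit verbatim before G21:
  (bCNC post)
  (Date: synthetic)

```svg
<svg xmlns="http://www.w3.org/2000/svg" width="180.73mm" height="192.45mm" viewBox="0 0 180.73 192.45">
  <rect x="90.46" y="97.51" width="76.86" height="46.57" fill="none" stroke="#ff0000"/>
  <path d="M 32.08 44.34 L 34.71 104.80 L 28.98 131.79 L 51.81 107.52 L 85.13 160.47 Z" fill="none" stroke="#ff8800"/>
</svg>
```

(bCNC post)
(Date: synthetic)
G21
G90
G00 X90.46 Y94.94
M3 S865
G1 X167.32 Y94.94 F948
G1 X167.32 Y48.37
G1 X90.46 Y48.37
G1 X90.46 Y94.94
M5
G00 X32.08 Y148.11
M3 S401
G1 X34.71 Y87.65 F2150
G1 X28.98 Y60.66
G1 X51.81 Y84.93
G1 X85.13 Y31.98
G1 X32.08 Y148.11
M5
G00 X0.00 Y0.00

viewBox `0 0 180.73 192.45` with mm width/height → 1 unit = 1 mm. Flip: y_m = 192.45 − y_svg.

**Shape 1** — `<rect>` rectangle, stroke `#ff0000` → cut (S865, F948). Machine vertices: (90.46,94.94) → (167.32,94.94) → (167.32,48.37) → (90.46,48.37) → (90.46,94.94). Closed: final G1 returns to the first vertex.

**Shape 2** — `<path>` closed polygon, stroke `#ff8800` → score (S401, F2150). Machine vertices: (32.08,148.11) → (34.71,87.65) → (28.98,60.66) → (51.81,84.93) → (85.13,31.98) → (32.08,148.11). Closed: final G1 returns to the first vertex.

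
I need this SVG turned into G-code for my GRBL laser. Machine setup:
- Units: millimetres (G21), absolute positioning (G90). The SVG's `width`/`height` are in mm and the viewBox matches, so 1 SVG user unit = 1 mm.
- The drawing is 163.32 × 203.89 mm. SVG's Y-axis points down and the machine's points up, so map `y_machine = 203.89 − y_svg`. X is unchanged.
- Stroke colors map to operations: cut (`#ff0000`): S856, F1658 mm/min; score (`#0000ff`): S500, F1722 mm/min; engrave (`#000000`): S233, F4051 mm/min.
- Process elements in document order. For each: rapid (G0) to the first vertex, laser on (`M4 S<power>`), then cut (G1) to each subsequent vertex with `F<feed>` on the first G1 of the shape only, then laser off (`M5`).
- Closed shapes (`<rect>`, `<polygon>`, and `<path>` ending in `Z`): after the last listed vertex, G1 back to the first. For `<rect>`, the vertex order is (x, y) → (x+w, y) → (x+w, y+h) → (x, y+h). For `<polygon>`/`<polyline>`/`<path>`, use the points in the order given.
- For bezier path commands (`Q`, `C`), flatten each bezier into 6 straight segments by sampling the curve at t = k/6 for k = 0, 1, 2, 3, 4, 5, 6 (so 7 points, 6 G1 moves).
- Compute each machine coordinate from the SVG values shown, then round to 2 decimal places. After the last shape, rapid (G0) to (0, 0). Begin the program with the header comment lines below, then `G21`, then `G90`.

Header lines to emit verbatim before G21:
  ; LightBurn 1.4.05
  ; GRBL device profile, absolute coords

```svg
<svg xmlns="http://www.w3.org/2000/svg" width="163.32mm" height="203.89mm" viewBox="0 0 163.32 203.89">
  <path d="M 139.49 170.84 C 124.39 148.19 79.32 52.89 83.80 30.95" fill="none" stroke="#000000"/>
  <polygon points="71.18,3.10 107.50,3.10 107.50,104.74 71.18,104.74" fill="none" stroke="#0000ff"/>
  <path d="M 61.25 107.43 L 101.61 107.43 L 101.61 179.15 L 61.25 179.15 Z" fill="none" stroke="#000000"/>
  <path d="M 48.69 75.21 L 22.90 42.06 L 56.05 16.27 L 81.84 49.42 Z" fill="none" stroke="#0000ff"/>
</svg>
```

1 u = 1 mm; y_m = 203.89 − y.

[1] `<path>` cubic bezier, #000000→engrave S233 F4051: (139.49,33.05) → (129.81,49.75) → (117.35,74.51) → (104.30,103.26) → (92.89,131.95) → (85.32,156.53) → (83.80,172.94)

[2] `<polygon>` rectangle, #0000ff→score S500 F1722: (71.18,200.79) → (107.50,200.79) → (107.50,99.15) → (71.18,99.15) → (71.18,200.79) (closed)

[3] `<path>` rectangle, #000000→engrave S233 F4051: (61.25,96.46) → (101.61,96.46) → (101.61,24.74) → (61.25,24.74) → (61.25,96.46) (closed)

[4] `<path>` regular polygon, #0000ff→score S500 F1722: (48.69,128.68) → (22.90,161.83) → (56.05,187.62) → (81.84,154.47) → (48.69,128.68) (closed)

; LightBurn 1.4.05
; GRBL device profile, absolute coords
G21
G90
G0 X139.49 Y33.05
M4 S233
G1 X129.81 Y49.75 F4051
G1 X117.35 Y74.51
G1 X104.30 Y103.26
G1 X92.89 Y131.95
G1 X85.32 Y156.53
G1 X83.80 Y172.94
M5
G0 X71.18 Y200.79
M4 S500
G1 X107.50 Y200.79 F1722
G1 X107.50 Y99.15
G1 X71.18 Y99.15
G1 X71.18 Y200.79
M5
G0 X61.25 Y96.46
M4 S233
G1 X101.61 Y96.46 F4051
G1 X101.61 Y24.74
G1 X61.25 Y24.74
G1 X61.25 Y96.46
M5
G0 X48.69 Y128.68
M4 S500
G1 X22.90 Y161.83 F1722
G1 X56.05 Y187.62
G1 X81.84 Y154.47
G1 X48.69 Y128.68
M5
G0 X0.00 Y0.00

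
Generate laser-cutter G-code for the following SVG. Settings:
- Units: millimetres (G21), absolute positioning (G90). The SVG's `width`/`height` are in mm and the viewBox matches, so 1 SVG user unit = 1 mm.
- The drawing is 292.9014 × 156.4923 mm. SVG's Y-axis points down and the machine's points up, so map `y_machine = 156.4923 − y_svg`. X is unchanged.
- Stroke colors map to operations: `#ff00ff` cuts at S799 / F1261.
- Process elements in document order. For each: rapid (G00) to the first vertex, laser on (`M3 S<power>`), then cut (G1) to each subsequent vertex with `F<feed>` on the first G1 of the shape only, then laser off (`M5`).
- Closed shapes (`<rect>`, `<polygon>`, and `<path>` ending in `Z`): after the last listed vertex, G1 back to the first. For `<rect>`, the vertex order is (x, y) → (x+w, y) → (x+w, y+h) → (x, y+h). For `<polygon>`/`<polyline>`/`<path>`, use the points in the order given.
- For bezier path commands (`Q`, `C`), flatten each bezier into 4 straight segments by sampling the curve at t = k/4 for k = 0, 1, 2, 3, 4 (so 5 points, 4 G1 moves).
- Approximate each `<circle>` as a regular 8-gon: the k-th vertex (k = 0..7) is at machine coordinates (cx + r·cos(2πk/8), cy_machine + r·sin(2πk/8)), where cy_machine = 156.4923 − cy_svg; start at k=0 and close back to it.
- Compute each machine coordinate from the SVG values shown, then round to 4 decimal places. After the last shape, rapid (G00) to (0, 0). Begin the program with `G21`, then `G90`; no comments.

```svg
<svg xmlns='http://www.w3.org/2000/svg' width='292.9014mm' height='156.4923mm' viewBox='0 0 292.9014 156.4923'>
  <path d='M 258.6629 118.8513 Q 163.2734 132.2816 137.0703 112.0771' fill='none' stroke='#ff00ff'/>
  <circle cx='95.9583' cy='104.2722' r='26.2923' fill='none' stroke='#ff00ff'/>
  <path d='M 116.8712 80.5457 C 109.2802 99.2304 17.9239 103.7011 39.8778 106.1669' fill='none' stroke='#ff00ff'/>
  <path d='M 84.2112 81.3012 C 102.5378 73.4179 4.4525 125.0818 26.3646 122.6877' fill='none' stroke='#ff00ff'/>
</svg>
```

G21
G90
G00 X258.6629 Y37.6410
M3 S799
G1 X215.2923 Y33.0280 F1261
G1 X180.5700 Y32.6194
G1 X154.4960 Y36.4151
G1 X137.0703 Y44.4152
M5
G00 X122.2506 Y52.2201
M3 S799
G1 X114.5498 Y70.8116 F1261
G1 X95.9583 Y78.5124
G1 X77.3668 Y70.8116
G1 X69.6660 Y52.2201
G1 X77.3668 Y33.6286
G1 X95.9583 Y25.9278
G1 X114.5498 Y33.6286
G1 X122.2506 Y52.2201
M5
G00 X116.8712 Y75.9466
M3 S799
G1 X98.5513 Y64.4074 F1261
G1 X67.2952 Y57.0539
G1 X41.5787 Y52.7414
G1 X39.8778 Y50.3254
M5
G00 X84.2112 Y75.1911
M3 S799
G1 X79.8228 Y71.7136 F1261
G1 X53.9433 Y56.5563
G1 X28.7361 Y40.3698
G1 X26.3646 Y33.8046
M5
G00 X0.0000 Y0.0000

viewBox `0 0 292.9014 156.4923` with mm width/height → 1 unit = 1 mm. Flip: y_m = 156.4923 − y_svg.

**Shape 1** — `<path>` quadratic bezier, stroke `#ff00ff` → cut (S799, F1261). Control points (SVG): P0=(258.6629,118.8513), P1=(163.2734,132.2816), P2=(137.0703,112.0771); sampled at t=k/4. Machine vertices: (258.6629,37.6410) → (215.2923,33.0280) → (180.5700,32.6194) → (154.4960,36.4151) → (137.0703,44.4152). Open path.

**Shape 2** — `<circle>` circle, stroke `#ff00ff` → cut (S799, F1261). Machine vertices: (122.2506,52.2201) → (114.5498,70.8116) → (95.9583,78.5124) → (77.3668,70.8116) → (69.6660,52.2201) → (77.3668,33.6286) → (95.9583,25.9278) → (114.5498,33.6286) → (122.2506,52.2201). Closed: final G1 returns to the first vertex.

**Shape 3** — `<path>` cubic bezier, stroke `#ff00ff` → cut (S799, F1261). Control points (SVG): P0=(116.8712,80.5457), P1=(109.2802,99.2304), P2=(17.9239,103.7011), P3=(39.8778,106.1669); sampled at t=k/4. Machine vertices: (116.8712,75.9466) → (98.5513,64.4074) → (67.2952,57.0539) → (41.5787,52.7414) → (39.8778,50.3254). Open path.

**Shape 4** — `<path>` cubic bezier, stroke `#ff00ff` → cut (S799, F1261). Control points (SVG): P0=(84.2112,81.3012), P1=(102.5378,73.4179), P2=(4.4525,125.0818), P3=(26.3646,122.6877); sampled at t=k/4. Machine vertices: (84.2112,75.1911) → (79.8228,71.7136) → (53.9433,56.5563) → (28.7361,40.3698) → (26.3646,33.8046). Open path.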